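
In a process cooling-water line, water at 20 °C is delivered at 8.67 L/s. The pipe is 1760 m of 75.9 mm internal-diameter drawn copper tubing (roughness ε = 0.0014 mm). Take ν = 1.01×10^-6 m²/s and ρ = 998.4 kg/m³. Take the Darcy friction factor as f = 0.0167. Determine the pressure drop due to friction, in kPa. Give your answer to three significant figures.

V = 4Q/(πD²) = 4·0.00867/(π·0.0759²) = 1.916 m/s
h_f = f(L/D)V²/(2g) = 0.01670·(1760/0.0759)·1.916²/(2·9.81) = 72.47 m
Δp = ρg·h_f = 998.4·9.81·72.47 = 709.8 kPa

Δp ≈ 710 kPa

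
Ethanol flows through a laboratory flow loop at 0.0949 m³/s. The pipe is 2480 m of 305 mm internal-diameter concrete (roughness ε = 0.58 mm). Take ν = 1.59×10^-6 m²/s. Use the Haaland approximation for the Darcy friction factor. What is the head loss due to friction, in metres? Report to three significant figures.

V = 4Q/(πD²) = 4·0.0949/(π·0.305²) = 1.299 m/s
Re = VD/ν = 1.299·0.305/1.59×10^-6 = 2.49×10^5 → turbulent
ε/D = 0.58/305 = 0.00190
Haaland: f = 0.02381
h_f = f(L/D)V²/(2g) = 0.02381·(2480/0.305)·1.299²/(2·9.81) = 16.65 m

h_f ≈ 16.7 m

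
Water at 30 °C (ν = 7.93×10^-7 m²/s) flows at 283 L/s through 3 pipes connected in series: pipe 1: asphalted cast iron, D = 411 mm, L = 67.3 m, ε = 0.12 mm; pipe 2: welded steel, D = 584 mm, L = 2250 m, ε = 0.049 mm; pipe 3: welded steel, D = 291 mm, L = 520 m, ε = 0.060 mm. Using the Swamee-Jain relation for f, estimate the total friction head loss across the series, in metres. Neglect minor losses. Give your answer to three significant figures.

H ≈ 27.5 m

Pipe 1: V = 2.133 m/s, Re = 1.11×10^6, ε/D = 2.92×10^-4, f = 0.01562, h_1 = f(L/D)V²/2g = 0.5931 m
Pipe 2: V = 1.057 m/s, Re = 7.78×10^5, ε/D = 8.39×10^-5, f = 0.01359, h_2 = f(L/D)V²/2g = 2.978 m
Pipe 3: V = 4.255 m/s, Re = 1.56×10^6, ε/D = 2.06×10^-4, f = 0.01453, h_3 = f(L/D)V²/2g = 23.95 m
Series → Q common, losses add: H = Σh = 27.52 m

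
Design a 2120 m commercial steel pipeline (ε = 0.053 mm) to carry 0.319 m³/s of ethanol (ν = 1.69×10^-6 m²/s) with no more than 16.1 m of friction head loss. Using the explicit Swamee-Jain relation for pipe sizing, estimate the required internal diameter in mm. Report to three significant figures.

D ≈ 443 mm

Swamee-Jain (Type III): D = 0.66·[ε^1.25·(LQ²/(gh_f))^4.75 + ν·Q^9.4·(L/(gh_f))^5.2]^0.04
LQ²/(gh_f) = 1.366; L/(gh_f) = 13.42
Term 1 = ε^1.25·(…)^4.75 = 1.99×10^-5; Term 2 = ν·Q^9.4·(…)^5.2 = 2.68×10^-5
D = 0.66·(1.99×10^-5 + 2.68×10^-5)^0.04 = 0.4429 m = 443 mm
Check: V = 2.07 m/s, Re = 5.43×10^5, f = 0.01457, h_f = 15.2 m ≈ 16.1 m ✓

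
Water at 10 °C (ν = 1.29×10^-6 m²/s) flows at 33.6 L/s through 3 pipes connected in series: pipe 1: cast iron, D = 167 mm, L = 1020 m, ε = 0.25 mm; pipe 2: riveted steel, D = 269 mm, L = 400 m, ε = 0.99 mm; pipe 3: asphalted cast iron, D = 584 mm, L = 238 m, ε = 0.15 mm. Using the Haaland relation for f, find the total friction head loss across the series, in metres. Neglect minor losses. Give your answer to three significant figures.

Pipe 1: V = 1.534 m/s, Re = 1.99×10^5, ε/D = 0.00150, f = 0.02272, h_1 = f(L/D)V²/2g = 16.64 m
Pipe 2: V = 0.5912 m/s, Re = 1.23×10^5, ε/D = 0.00368, f = 0.02863, h_2 = f(L/D)V²/2g = 0.7585 m
Pipe 3: V = 0.1254 m/s, Re = 5.68×10^4, ε/D = 2.57×10^-4, f = 0.02097, h_3 = f(L/D)V²/2g = 0.006853 m
Series → Q common, losses add: H = Σh = 17.41 m

H ≈ 17.4 m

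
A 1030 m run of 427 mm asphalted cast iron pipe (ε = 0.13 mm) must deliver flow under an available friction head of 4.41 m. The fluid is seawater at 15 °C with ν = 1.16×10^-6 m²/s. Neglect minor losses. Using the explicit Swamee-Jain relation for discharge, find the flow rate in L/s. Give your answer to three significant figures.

Swamee-Jain (Type II): Q = -0.965·√(gD⁵h_f/L)·ln[ε/(3.7D) + √(3.17ν²L/(gD³h_f))]
√(gD⁵h_f/L) = √(9.81·0.427⁵·4.41/1030) = 0.02442
ε/(3.7D) = 8.23×10^-5; √(3.17ν²L/(gD³h_f)) = 3.61×10^-5
Q = -0.965·0.02442·ln(1.184×10^-4) = 0.2130 m³/s
Check: V = 1.49 m/s, Re = 5.48×10^5, f = 0.01631, h_f = 4.44 m ≈ 4.41 m ✓

Q ≈ 213 L/s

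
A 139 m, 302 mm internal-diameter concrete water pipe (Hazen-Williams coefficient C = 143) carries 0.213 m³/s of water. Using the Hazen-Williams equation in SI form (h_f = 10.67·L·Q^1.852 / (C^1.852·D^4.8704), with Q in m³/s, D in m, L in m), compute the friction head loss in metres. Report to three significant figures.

h_f = 10.67·139·0.213^1.852 / (143^1.852·0.302^4.8704) = 2.939 m

h_f ≈ 2.94 m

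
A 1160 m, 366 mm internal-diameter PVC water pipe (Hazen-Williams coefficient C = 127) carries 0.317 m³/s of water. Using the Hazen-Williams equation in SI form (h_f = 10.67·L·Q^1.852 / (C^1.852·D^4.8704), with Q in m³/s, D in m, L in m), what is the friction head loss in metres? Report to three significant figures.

h_f = 10.67·1160·0.317^1.852 / (127^1.852·0.366^4.8704) = 25.02 m

h_f ≈ 25.0 m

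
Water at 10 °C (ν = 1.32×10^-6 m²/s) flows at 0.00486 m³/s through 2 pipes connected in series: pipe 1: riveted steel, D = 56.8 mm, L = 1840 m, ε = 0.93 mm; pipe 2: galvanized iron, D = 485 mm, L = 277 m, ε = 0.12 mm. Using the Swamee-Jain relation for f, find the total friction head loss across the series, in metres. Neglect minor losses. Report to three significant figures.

H ≈ 279 m

Pipe 1: V = 1.918 m/s, Re = 8.25×10^4, ε/D = 0.0164, f = 0.04592, h_1 = f(L/D)V²/2g = 278.9 m
Pipe 2: V = 0.02631 m/s, Re = 9670, ε/D = 2.47×10^-4, f = 0.03169, h_2 = f(L/D)V²/2g = 6.384×10^-4 m
Series → Q common, losses add: H = Σh = 278.9 m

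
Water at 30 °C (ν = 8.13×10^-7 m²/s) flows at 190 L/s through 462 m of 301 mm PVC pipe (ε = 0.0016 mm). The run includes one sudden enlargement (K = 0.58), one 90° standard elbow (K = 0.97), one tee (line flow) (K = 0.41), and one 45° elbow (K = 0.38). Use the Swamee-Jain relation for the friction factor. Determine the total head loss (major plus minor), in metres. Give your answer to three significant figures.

H_L ≈ 7.41 m

V = 4Q/(πD²) = 2.670 m/s; V²/2g = 0.3634 m
Re = 9.89×10^5, ε/D = 5.32×10^-6 → f = 0.01176 (Swamee-Jain)
Major: h_f = f(L/D)·V²/2g = 0.01176·1535·0.3634 = 6.560 m
Minor: ΣK = 2.34; h_m = ΣK·V²/2g = 0.8503 m
Total H_L = 6.560 + 0.8503 = 7.410 m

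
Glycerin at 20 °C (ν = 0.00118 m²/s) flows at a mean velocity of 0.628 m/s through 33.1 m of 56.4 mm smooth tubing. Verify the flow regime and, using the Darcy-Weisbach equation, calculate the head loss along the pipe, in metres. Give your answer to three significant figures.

Re = VD/ν = 0.628·0.05640/0.00118 = 30.0 → laminar (Re < 2300)
f = 64/Re = 2.132
h_f = f(L/D)V²/(2g) = 2.132·(33.1/0.05640)·0.628²/(2·9.81) = 25.15 m

h_f ≈ 25.2 m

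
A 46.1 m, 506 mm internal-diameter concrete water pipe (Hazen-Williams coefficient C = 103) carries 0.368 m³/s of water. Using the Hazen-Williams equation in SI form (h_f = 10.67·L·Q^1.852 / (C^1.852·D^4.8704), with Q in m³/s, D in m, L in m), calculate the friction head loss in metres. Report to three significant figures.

h_f = 10.67·46.1·0.368^1.852 / (103^1.852·0.506^4.8704) = 0.3990 m

h_f ≈ 0.399 m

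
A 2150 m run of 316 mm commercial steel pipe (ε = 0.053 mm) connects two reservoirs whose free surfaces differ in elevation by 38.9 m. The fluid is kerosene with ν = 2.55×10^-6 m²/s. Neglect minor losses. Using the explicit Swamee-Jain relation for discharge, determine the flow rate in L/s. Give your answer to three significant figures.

Swamee-Jain (Type II): Q = -0.965·√(gD⁵h_f/L)·ln[ε/(3.7D) + √(3.17ν²L/(gD³h_f))]
√(gD⁵h_f/L) = √(9.81·0.316⁵·38.9/2150) = 0.02365
ε/(3.7D) = 4.53×10^-5; √(3.17ν²L/(gD³h_f)) = 6.07×10^-5
Q = -0.965·0.02365·ln(1.060×10^-4) = 0.2089 m³/s
Check: V = 2.66 m/s, Re = 3.30×10^5, f = 0.01587, h_f = 39.0 m ≈ 38.9 m ✓

Q ≈ 209 L/s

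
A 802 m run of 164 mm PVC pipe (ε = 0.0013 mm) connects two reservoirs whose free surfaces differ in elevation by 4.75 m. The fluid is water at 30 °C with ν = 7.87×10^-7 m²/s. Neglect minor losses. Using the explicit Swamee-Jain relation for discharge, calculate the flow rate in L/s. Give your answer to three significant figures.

Q ≈ 23.6 L/s

Swamee-Jain (Type II): Q = -0.965·√(gD⁵h_f/L)·ln[ε/(3.7D) + √(3.17ν²L/(gD³h_f))]
√(gD⁵h_f/L) = √(9.81·0.164⁵·4.75/802) = 0.002625
ε/(3.7D) = 2.14×10^-6; √(3.17ν²L/(gD³h_f)) = 8.75×10^-5
Q = -0.965·0.002625·ln(8.967×10^-5) = 0.02361 m³/s
Check: V = 1.12 m/s, Re = 2.33×10^5, f = 0.01516, h_f = 4.72 m ≈ 4.75 m ✓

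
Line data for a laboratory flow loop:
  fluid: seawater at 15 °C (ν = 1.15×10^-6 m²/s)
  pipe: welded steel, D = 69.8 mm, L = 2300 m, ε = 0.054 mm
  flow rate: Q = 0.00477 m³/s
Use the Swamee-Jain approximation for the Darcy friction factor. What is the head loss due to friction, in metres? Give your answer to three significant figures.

h_f ≈ 58.0 m

V = 4Q/(πD²) = 4·0.00477/(π·0.0698²) = 1.247 m/s
Re = VD/ν = 1.247·0.0698/1.15×10^-6 = 7.57×10^4 → turbulent
ε/D = 0.054/69.8 = 7.74×10^-4
Swamee-Jain: f = 0.02222
h_f = f(L/D)V²/(2g) = 0.02222·(2300/0.0698)·1.247²/(2·9.81) = 57.99 m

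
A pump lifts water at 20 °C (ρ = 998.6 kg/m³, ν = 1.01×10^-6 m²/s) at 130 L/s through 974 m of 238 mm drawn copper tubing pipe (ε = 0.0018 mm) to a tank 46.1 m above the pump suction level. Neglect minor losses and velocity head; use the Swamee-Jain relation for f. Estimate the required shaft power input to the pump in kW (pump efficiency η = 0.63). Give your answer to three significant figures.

V = 4Q/(πD²) = 2.922 m/s; Re = 6.89×10^5; ε/D = 7.56×10^-6; f = 0.01252
h_f = f(L/D)V²/2g = 22.30 m
Total head H = z + h_f = 46.1 + 22.30 = 68.40 m
P_hyd = ρgQH = 998.6·9.81·0.130·68.40 = 87.11 kW
P_shaft = P_hyd/η = 87.11/0.63 = 138.3 kW

P_shaft ≈ 138 kW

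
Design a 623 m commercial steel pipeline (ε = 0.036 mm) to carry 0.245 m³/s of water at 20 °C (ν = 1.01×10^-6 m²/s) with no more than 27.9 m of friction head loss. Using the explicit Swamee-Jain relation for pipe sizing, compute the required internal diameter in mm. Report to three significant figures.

Swamee-Jain (Type III): D = 0.66·[ε^1.25·(LQ²/(gh_f))^4.75 + ν·Q^9.4·(L/(gh_f))^5.2]^0.04
LQ²/(gh_f) = 0.1366; L/(gh_f) = 2.276
Term 1 = ε^1.25·(…)^4.75 = 2.18×10^-10; Term 2 = ν·Q^9.4·(…)^5.2 = 1.32×10^-10
D = 0.66·(2.18×10^-10 + 1.32×10^-10)^0.04 = 0.2763 m = 276 mm
Check: V = 4.09 m/s, Re = 1.12×10^6, f = 0.01382, h_f = 26.5 m ≈ 27.9 m ✓

D ≈ 276 mm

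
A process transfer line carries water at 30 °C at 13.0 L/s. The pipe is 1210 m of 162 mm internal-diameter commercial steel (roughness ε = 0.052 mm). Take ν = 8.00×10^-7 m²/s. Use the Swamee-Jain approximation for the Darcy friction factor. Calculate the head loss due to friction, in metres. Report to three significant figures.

h_f ≈ 2.87 m

V = 4Q/(πD²) = 4·0.0130/(π·0.162²) = 0.6307 m/s
Re = VD/ν = 0.6307·0.162/8.00×10^-7 = 1.28×10^5 → turbulent
ε/D = 0.052/162 = 3.21×10^-4
Swamee-Jain: f = 0.01893
h_f = f(L/D)V²/(2g) = 0.01893·(1210/0.162)·0.6307²/(2·9.81) = 2.867 m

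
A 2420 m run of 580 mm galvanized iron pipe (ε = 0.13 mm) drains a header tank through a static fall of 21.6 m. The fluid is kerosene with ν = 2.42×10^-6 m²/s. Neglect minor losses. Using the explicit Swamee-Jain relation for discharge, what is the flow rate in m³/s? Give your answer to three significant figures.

Swamee-Jain (Type II): Q = -0.965·√(gD⁵h_f/L)·ln[ε/(3.7D) + √(3.17ν²L/(gD³h_f))]
√(gD⁵h_f/L) = √(9.81·0.580⁵·21.6/2420) = 0.07581
ε/(3.7D) = 6.06×10^-5; √(3.17ν²L/(gD³h_f)) = 3.30×10^-5
Q = -0.965·0.07581·ln(9.354×10^-5) = 0.6787 m³/s
Check: V = 2.57 m/s, Re = 6.16×10^5, f = 0.01549, h_f = 21.7 m ≈ 21.6 m ✓

Q ≈ 0.679 m³/s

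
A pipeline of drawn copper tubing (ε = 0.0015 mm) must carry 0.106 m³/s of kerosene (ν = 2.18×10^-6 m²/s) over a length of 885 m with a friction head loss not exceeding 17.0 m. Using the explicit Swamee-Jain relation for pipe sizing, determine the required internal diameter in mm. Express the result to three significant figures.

D ≈ 239 mm

Swamee-Jain (Type III): D = 0.66·[ε^1.25·(LQ²/(gh_f))^4.75 + ν·Q^9.4·(L/(gh_f))^5.2]^0.04
LQ²/(gh_f) = 0.05963; L/(gh_f) = 5.307
Term 1 = ε^1.25·(…)^4.75 = 8.01×10^-14; Term 2 = ν·Q^9.4·(…)^5.2 = 8.82×10^-12
D = 0.66·(8.01×10^-14 + 8.82×10^-12)^0.04 = 0.2385 m = 239 mm
Check: V = 2.37 m/s, Re = 2.60×10^5, f = 0.01484, h_f = 15.8 m ≈ 17.0 m ✓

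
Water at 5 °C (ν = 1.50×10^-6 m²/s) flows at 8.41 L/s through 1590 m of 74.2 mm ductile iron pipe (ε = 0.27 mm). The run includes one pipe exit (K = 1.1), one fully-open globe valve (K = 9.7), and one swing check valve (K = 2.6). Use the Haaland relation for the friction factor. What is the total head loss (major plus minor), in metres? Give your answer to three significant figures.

H_L ≈ 121 m

V = 4Q/(πD²) = 1.945 m/s; V²/2g = 0.1928 m
Re = 9.62×10^4, ε/D = 0.00364 → f = 0.02878 (Haaland)
Major: h_f = f(L/D)·V²/2g = 0.02878·21429·0.1928 = 118.9 m
Minor: ΣK = 13.4; h_m = ΣK·V²/2g = 2.583 m
Total H_L = 118.9 + 2.583 = 121.5 m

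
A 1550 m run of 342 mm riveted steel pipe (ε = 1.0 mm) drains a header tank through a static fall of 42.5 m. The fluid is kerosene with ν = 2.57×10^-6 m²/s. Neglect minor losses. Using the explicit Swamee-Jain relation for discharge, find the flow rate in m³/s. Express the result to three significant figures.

Swamee-Jain (Type II): Q = -0.965·√(gD⁵h_f/L)·ln[ε/(3.7D) + √(3.17ν²L/(gD³h_f))]
√(gD⁵h_f/L) = √(9.81·0.342⁵·42.5/1550) = 0.03548
ε/(3.7D) = 7.90×10^-4; √(3.17ν²L/(gD³h_f)) = 4.41×10^-5
Q = -0.965·0.03548·ln(8.344×10^-4) = 0.2427 m³/s
Check: V = 2.64 m/s, Re = 3.52×10^5, f = 0.02650, h_f = 42.7 m ≈ 42.5 m ✓

Q ≈ 0.243 m³/s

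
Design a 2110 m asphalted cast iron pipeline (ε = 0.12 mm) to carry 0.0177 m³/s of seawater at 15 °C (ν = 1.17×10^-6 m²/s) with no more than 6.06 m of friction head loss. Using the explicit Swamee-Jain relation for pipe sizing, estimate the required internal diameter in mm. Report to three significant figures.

D ≈ 183 mm

Swamee-Jain (Type III): D = 0.66·[ε^1.25·(LQ²/(gh_f))^4.75 + ν·Q^9.4·(L/(gh_f))^5.2]^0.04
LQ²/(gh_f) = 0.01112; L/(gh_f) = 35.49
Term 1 = ε^1.25·(…)^4.75 = 6.57×10^-15; Term 2 = ν·Q^9.4·(…)^5.2 = 4.57×10^-15
D = 0.66·(6.57×10^-15 + 4.57×10^-15)^0.04 = 0.1826 m = 183 mm
Check: V = 0.676 m/s, Re = 1.06×10^5, f = 0.02094, h_f = 5.64 m ≈ 6.06 m ✓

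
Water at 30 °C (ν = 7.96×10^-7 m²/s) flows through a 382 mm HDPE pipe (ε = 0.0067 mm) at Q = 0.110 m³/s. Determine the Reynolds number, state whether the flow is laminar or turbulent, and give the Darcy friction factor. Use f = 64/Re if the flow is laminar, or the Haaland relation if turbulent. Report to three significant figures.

Re ≈ 4.61×10^5; turbulent; f ≈ 0.0135

V = 4Q/(πD²) = 0.9598 m/s
Re = VD/ν = 0.9598·0.382/7.96×10^-7 = 4.61×10^5
Re > 4000 → turbulent; ε/D = 1.75×10^-5
Haaland: f = 0.01345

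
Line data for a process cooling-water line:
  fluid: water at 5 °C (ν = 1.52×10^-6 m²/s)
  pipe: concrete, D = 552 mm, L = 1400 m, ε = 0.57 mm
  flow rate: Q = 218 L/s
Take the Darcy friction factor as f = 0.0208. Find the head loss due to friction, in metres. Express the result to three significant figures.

V = 4Q/(πD²) = 4·0.218/(π·0.552²) = 0.9109 m/s
h_f = f(L/D)V²/(2g) = 0.02080·(1400/0.552)·0.9109²/(2·9.81) = 2.231 m

h_f ≈ 2.23 m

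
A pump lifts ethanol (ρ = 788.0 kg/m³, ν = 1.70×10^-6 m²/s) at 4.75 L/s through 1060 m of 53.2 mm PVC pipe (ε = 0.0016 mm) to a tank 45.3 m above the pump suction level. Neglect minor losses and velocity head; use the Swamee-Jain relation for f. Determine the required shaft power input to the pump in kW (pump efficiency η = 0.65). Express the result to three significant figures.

V = 4Q/(πD²) = 2.137 m/s; Re = 6.69×10^4; ε/D = 3.01×10^-5; f = 0.01961
h_f = f(L/D)V²/2g = 90.94 m
Total head H = z + h_f = 45.3 + 90.94 = 136.2 m
P_hyd = ρgQH = 788.0·9.81·0.00475·136.2 = 5.002 kW
P_shaft = P_hyd/η = 5.002/0.65 = 7.696 kW

P_shaft ≈ 7.70 kW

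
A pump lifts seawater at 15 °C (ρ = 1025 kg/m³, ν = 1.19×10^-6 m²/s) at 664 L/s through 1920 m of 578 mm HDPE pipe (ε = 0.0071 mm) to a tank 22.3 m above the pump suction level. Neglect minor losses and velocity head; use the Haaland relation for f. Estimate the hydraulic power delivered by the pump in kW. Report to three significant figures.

V = 4Q/(πD²) = 2.531 m/s; Re = 1.23×10^6; ε/D = 1.23×10^-5; f = 0.01145
h_f = f(L/D)V²/2g = 12.42 m
Total head H = z + h_f = 22.3 + 12.42 = 34.72 m
P_hyd = ρgQH = 1025·9.81·0.664·34.72 = 231.8 kW

P_hyd ≈ 232 kW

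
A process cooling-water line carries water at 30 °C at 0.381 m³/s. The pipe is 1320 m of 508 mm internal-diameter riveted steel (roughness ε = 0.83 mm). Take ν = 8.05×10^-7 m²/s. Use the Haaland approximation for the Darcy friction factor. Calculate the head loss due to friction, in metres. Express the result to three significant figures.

V = 4Q/(πD²) = 4·0.381/(π·0.508²) = 1.880 m/s
Re = VD/ν = 1.880·0.508/8.05×10^-7 = 1.19×10^6 → turbulent
ε/D = 0.83/508 = 0.00163
Haaland: f = 0.02241
h_f = f(L/D)V²/(2g) = 0.02241·(1320/0.508)·1.880²/(2·9.81) = 10.49 m

h_f ≈ 10.5 m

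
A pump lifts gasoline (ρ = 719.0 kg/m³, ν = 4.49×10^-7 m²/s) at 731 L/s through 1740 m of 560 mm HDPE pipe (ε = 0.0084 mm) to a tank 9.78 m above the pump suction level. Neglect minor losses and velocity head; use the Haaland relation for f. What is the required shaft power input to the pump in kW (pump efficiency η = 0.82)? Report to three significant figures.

V = 4Q/(πD²) = 2.968 m/s; Re = 3.70×10^6; ε/D = 1.50×10^-5; f = 0.01006
h_f = f(L/D)V²/2g = 14.04 m
Total head H = z + h_f = 9.78 + 14.04 = 23.82 m
P_hyd = ρgQH = 719.0·9.81·0.731·23.82 = 122.8 kW
P_shaft = P_hyd/η = 122.8/0.82 = 149.8 kW

P_shaft ≈ 150 kW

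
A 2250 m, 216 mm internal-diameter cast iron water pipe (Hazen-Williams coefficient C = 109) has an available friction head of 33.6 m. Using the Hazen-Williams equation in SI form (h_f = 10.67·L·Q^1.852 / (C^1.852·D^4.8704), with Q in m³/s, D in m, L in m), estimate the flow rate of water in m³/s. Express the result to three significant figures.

Q ≈ 0.0557 m³/s

Rearranging: Q = [h_f·C^1.852·D^4.8704 / (10.67·L)]^(1/1.852)
Q = [33.6·109^1.852·0.216^4.8704 / (10.67·2250)]^0.540 = 0.05574 m³/s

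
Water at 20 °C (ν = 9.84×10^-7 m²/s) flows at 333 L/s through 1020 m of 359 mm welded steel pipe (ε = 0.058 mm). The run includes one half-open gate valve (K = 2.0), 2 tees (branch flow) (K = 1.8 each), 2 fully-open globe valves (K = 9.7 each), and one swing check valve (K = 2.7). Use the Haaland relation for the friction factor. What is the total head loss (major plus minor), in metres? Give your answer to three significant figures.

H_L ≈ 37.2 m

V = 4Q/(πD²) = 3.290 m/s; V²/2g = 0.5516 m
Re = 1.20×10^6, ε/D = 1.62×10^-4 → f = 0.01401 (Haaland)
Major: h_f = f(L/D)·V²/2g = 0.01401·2841·0.5516 = 21.95 m
Minor: ΣK = 27.7; h_m = ΣK·V²/2g = 15.28 m
Total H_L = 21.95 + 15.28 = 37.23 m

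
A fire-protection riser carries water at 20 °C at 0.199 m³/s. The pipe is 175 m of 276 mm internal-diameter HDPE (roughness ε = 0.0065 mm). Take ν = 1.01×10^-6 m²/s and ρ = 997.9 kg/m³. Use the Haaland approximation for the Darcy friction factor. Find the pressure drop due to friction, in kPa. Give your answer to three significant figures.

V = 4Q/(πD²) = 4·0.199/(π·0.276²) = 3.326 m/s
Re = VD/ν = 3.326·0.276/1.01×10^-6 = 9.09×10^5 → turbulent
ε/D = 0.0065/276 = 2.36×10^-5
Haaland: f = 0.01219
h_f = f(L/D)V²/(2g) = 0.01219·(175/0.276)·3.326²/(2·9.81) = 4.359 m
Δp = ρg·h_f = 997.9·9.81·4.359 = 42.67 kPa

Δp ≈ 42.7 kPa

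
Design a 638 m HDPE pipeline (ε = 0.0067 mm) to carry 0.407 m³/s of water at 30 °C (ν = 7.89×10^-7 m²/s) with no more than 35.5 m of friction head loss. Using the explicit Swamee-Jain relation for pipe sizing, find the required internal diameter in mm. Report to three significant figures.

D ≈ 308 mm

Swamee-Jain (Type III): D = 0.66·[ε^1.25·(LQ²/(gh_f))^4.75 + ν·Q^9.4·(L/(gh_f))^5.2]^0.04
LQ²/(gh_f) = 0.3035; L/(gh_f) = 1.832
Term 1 = ε^1.25·(…)^4.75 = 1.18×10^-9; Term 2 = ν·Q^9.4·(…)^5.2 = 3.93×10^-9
D = 0.66·(1.18×10^-9 + 3.93×10^-9)^0.04 = 0.3075 m = 308 mm
Check: V = 5.48 m/s, Re = 2.14×10^6, f = 0.01104, h_f = 35.0 m ≈ 35.5 m ✓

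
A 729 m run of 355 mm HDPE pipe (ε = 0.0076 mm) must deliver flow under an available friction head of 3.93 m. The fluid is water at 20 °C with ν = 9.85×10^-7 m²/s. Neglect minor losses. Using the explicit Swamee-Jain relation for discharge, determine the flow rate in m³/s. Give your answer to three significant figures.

Swamee-Jain (Type II): Q = -0.965·√(gD⁵h_f/L)·ln[ε/(3.7D) + √(3.17ν²L/(gD³h_f))]
√(gD⁵h_f/L) = √(9.81·0.355⁵·3.93/729) = 0.01727
ε/(3.7D) = 5.79×10^-6; √(3.17ν²L/(gD³h_f)) = 3.61×10^-5
Q = -0.965·0.01727·ln(4.184×10^-5) = 0.1680 m³/s
Check: V = 1.70 m/s, Re = 6.12×10^5, f = 0.01301, h_f = 3.92 m ≈ 3.93 m ✓

Q ≈ 0.168 m³/s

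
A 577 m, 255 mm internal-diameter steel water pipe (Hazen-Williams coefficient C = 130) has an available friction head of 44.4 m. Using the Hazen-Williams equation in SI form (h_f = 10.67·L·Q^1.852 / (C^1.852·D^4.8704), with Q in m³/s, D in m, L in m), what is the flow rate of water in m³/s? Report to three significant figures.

Q ≈ 0.249 m³/s

Rearranging: Q = [h_f·C^1.852·D^4.8704 / (10.67·L)]^(1/1.852)
Q = [44.4·130^1.852·0.255^4.8704 / (10.67·577)]^0.540 = 0.2493 m³/s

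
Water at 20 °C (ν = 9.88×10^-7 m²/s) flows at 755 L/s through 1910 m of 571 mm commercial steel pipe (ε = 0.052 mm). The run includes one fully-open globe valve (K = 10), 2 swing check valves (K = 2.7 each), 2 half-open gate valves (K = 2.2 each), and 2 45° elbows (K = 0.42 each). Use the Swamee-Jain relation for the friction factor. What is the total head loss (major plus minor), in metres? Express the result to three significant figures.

V = 4Q/(πD²) = 2.948 m/s; V²/2g = 0.4431 m
Re = 1.70×10^6, ε/D = 9.11×10^-5 → f = 0.01285 (Swamee-Jain)
Major: h_f = f(L/D)·V²/2g = 0.01285·3345·0.4431 = 19.04 m
Minor: ΣK = 20.6; h_m = ΣK·V²/2g = 9.145 m
Total H_L = 19.04 + 9.145 = 28.18 m

H_L ≈ 28.2 m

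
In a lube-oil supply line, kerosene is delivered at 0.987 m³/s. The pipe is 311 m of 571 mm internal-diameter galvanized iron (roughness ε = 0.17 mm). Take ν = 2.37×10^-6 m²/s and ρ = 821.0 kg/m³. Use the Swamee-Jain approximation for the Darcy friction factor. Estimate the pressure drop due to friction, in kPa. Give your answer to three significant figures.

Δp ≈ 52.4 kPa

V = 4Q/(πD²) = 4·0.987/(π·0.571²) = 3.854 m/s
Re = VD/ν = 3.854·0.571/2.37×10^-6 = 9.29×10^5 → turbulent
ε/D = 0.17/571 = 2.98×10^-4
Swamee-Jain: f = 0.01579
h_f = f(L/D)V²/(2g) = 0.01579·(311/0.571)·3.854²/(2·9.81) = 6.511 m
Δp = ρg·h_f = 821.0·9.81·6.511 = 52.44 kPa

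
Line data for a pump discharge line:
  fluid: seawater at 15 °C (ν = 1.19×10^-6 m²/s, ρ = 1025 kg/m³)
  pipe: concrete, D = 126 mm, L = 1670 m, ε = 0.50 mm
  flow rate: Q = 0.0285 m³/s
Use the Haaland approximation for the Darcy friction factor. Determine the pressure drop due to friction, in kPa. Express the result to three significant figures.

Δp ≈ 1020 kPa

V = 4Q/(πD²) = 4·0.0285/(π·0.126²) = 2.286 m/s
Re = VD/ν = 2.286·0.126/1.19×10^-6 = 2.42×10^5 → turbulent
ε/D = 0.50/126 = 0.00397
Haaland: f = 0.02882
h_f = f(L/D)V²/(2g) = 0.02882·(1670/0.126)·2.286²/(2·9.81) = 101.7 m
Δp = ρg·h_f = 1025·9.81·101.7 = 1023 kPa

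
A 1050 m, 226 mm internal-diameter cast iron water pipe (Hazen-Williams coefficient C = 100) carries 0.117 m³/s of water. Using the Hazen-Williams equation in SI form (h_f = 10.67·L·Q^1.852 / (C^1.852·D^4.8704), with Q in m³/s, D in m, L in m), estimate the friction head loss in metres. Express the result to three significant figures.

h_f ≈ 58.3 m

h_f = 10.67·1050·0.117^1.852 / (100^1.852·0.226^4.8704) = 58.26 m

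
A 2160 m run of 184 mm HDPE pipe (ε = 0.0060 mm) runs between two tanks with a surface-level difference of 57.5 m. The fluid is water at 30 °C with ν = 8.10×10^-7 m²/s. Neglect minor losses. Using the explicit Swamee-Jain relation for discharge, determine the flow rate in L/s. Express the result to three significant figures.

Q ≈ 71.7 L/s

Swamee-Jain (Type II): Q = -0.965·√(gD⁵h_f/L)·ln[ε/(3.7D) + √(3.17ν²L/(gD³h_f))]
√(gD⁵h_f/L) = √(9.81·0.184⁵·57.5/2160) = 0.007421
ε/(3.7D) = 8.81×10^-6; √(3.17ν²L/(gD³h_f)) = 3.58×10^-5
Q = -0.965·0.007421·ln(4.457×10^-5) = 0.07175 m³/s
Check: V = 2.70 m/s, Re = 6.13×10^5, f = 0.01319, h_f = 57.5 m ≈ 57.5 m ✓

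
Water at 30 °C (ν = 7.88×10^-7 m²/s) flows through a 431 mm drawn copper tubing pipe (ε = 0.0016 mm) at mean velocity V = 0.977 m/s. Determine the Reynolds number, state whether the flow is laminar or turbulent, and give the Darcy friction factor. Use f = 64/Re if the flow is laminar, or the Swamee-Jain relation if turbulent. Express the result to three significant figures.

Re ≈ 5.34×10^5; turbulent; f ≈ 0.0130

Re = VD/ν = 0.9770·0.431/7.88×10^-7 = 5.34×10^5
Re > 4000 → turbulent; ε/D = 3.71×10^-6
Swamee-Jain: f = 0.01300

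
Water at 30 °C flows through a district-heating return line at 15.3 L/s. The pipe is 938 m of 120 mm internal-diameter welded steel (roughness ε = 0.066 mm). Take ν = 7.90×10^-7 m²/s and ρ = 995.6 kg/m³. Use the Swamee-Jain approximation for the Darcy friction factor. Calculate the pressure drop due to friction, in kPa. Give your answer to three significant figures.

V = 4Q/(πD²) = 4·0.0153/(π·0.120²) = 1.353 m/s
Re = VD/ν = 1.353·0.120/7.90×10^-7 = 2.05×10^5 → turbulent
ε/D = 0.066/120 = 5.50×10^-4
Swamee-Jain: f = 0.01915
h_f = f(L/D)V²/(2g) = 0.01915·(938/0.120)·1.353²/(2·9.81) = 13.96 m
Δp = ρg·h_f = 995.6·9.81·13.96 = 136.4 kPa

Δp ≈ 136 kPa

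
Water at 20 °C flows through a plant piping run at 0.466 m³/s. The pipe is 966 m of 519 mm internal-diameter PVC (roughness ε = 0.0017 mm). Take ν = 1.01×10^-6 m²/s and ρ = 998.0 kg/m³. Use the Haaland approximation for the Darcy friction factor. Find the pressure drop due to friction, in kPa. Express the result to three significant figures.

V = 4Q/(πD²) = 4·0.466/(π·0.519²) = 2.203 m/s
Re = VD/ν = 2.203·0.519/1.01×10^-6 = 1.13×10^6 → turbulent
ε/D = 0.0017/519 = 3.28×10^-6
Haaland: f = 0.01141
h_f = f(L/D)V²/(2g) = 0.01141·(966/0.519)·2.203²/(2·9.81) = 5.251 m
Δp = ρg·h_f = 998.0·9.81·5.251 = 51.41 kPa

Δp ≈ 51.4 kPa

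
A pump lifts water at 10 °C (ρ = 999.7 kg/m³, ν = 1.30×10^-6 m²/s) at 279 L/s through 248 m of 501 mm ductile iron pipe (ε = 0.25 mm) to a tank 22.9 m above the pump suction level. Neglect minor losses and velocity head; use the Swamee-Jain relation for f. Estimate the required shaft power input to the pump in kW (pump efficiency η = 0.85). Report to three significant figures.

P_shaft ≈ 76.6 kW

V = 4Q/(πD²) = 1.415 m/s; Re = 5.45×10^5; ε/D = 4.99×10^-4; f = 0.01770
h_f = f(L/D)V²/2g = 0.8942 m
Total head H = z + h_f = 22.9 + 0.8942 = 23.79 m
P_hyd = ρgQH = 999.7·9.81·0.279·23.79 = 65.11 kW
P_shaft = P_hyd/η = 65.11/0.85 = 76.59 kW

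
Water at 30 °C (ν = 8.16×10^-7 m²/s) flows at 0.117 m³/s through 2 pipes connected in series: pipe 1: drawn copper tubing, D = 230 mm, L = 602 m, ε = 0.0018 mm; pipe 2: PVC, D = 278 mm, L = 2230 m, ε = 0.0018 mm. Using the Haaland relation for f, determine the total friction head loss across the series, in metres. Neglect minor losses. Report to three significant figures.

H ≈ 31.9 m

Pipe 1: V = 2.816 m/s, Re = 7.94×10^5, ε/D = 7.83×10^-6, f = 0.01217, h_1 = f(L/D)V²/2g = 12.87 m
Pipe 2: V = 1.928 m/s, Re = 6.57×10^5, ε/D = 6.47×10^-6, f = 0.01254, h_2 = f(L/D)V²/2g = 19.04 m
Series → Q common, losses add: H = Σh = 31.91 m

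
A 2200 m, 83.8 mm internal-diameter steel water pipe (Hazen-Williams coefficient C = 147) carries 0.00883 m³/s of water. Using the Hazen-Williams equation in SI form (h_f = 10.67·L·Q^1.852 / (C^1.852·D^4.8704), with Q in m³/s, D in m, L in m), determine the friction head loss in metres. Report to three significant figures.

h_f ≈ 62.6 m

h_f = 10.67·2200·0.00883^1.852 / (147^1.852·0.0838^4.8704) = 62.64 m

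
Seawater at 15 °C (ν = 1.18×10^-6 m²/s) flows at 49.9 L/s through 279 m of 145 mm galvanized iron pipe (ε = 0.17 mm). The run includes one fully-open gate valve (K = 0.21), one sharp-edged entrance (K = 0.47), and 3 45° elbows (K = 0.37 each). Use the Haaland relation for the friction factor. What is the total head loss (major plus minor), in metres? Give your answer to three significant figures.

V = 4Q/(πD²) = 3.022 m/s; V²/2g = 0.4654 m
Re = 3.71×10^5, ε/D = 0.00117 → f = 0.02108 (Haaland)
Major: h_f = f(L/D)·V²/2g = 0.02108·1924·0.4654 = 18.88 m
Minor: ΣK = 1.79; h_m = ΣK·V²/2g = 0.8331 m
Total H_L = 18.88 + 0.8331 = 19.71 m

H_L ≈ 19.7 m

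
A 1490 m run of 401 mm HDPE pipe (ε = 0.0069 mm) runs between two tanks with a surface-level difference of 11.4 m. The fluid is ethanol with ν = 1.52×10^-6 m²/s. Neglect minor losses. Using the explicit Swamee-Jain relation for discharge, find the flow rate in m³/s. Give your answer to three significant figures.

Swamee-Jain (Type II): Q = -0.965·√(gD⁵h_f/L)·ln[ε/(3.7D) + √(3.17ν²L/(gD³h_f))]
√(gD⁵h_f/L) = √(9.81·0.401⁵·11.4/1490) = 0.02790
ε/(3.7D) = 4.65×10^-6; √(3.17ν²L/(gD³h_f)) = 3.89×10^-5
Q = -0.965·0.02790·ln(4.355×10^-5) = 0.2703 m³/s
Check: V = 2.14 m/s, Re = 5.65×10^5, f = 0.01310, h_f = 11.4 m ≈ 11.4 m ✓

Q ≈ 0.270 m³/s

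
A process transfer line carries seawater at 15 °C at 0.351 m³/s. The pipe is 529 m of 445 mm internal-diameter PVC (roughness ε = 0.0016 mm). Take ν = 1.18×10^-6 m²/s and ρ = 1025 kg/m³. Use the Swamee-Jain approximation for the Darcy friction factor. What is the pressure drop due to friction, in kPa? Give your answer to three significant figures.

V = 4Q/(πD²) = 4·0.351/(π·0.445²) = 2.257 m/s
Re = VD/ν = 2.257·0.445/1.18×10^-6 = 8.51×10^5 → turbulent
ε/D = 0.0016/445 = 3.60×10^-6
Swamee-Jain: f = 0.01201
h_f = f(L/D)V²/(2g) = 0.01201·(529/0.445)·2.257²/(2·9.81) = 3.706 m
Δp = ρg·h_f = 1025·9.81·3.706 = 37.27 kPa

Δp ≈ 37.3 kPa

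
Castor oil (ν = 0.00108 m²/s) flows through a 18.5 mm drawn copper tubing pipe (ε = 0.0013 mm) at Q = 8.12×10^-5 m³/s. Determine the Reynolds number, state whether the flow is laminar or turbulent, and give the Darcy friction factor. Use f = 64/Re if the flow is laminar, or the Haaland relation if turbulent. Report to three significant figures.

V = 4Q/(πD²) = 0.3021 m/s
Re = VD/ν = 0.3021·0.0185/0.00108 = 5.17
Re < 2300 → laminar → f = 64/Re = 12.37

Re ≈ 5.17; laminar; f = 64/Re ≈ 12.4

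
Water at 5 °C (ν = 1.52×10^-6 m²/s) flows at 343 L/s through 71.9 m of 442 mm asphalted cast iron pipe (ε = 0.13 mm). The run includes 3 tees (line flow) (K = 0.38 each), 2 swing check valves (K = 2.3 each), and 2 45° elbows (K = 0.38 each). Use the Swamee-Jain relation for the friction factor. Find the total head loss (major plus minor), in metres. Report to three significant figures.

V = 4Q/(πD²) = 2.235 m/s; V²/2g = 0.2547 m
Re = 6.50×10^5, ε/D = 2.94×10^-4 → f = 0.01605 (Swamee-Jain)
Major: h_f = f(L/D)·V²/2g = 0.01605·162.7·0.2547 = 0.6651 m
Minor: ΣK = 6.50; h_m = ΣK·V²/2g = 1.656 m
Total H_L = 0.6651 + 1.656 = 2.321 m

H_L ≈ 2.32 m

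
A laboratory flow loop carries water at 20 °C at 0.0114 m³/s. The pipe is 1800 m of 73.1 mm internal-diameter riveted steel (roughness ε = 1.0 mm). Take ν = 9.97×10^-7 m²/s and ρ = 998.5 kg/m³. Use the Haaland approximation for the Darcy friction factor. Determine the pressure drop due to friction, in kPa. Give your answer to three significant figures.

Δp ≈ 3860 kPa

V = 4Q/(πD²) = 4·0.0114/(π·0.0731²) = 2.716 m/s
Re = VD/ν = 2.716·0.0731/9.97×10^-7 = 1.99×10^5 → turbulent
ε/D = 1.0/73.1 = 0.0137
Haaland: f = 0.04258
h_f = f(L/D)V²/(2g) = 0.04258·(1800/0.0731)·2.716²/(2·9.81) = 394.3 m
Δp = ρg·h_f = 998.5·9.81·394.3 = 3863 kPa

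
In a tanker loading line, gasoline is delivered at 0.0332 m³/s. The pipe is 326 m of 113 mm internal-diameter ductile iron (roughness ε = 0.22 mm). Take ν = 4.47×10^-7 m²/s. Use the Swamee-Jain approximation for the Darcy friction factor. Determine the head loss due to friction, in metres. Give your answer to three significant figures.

V = 4Q/(πD²) = 4·0.0332/(π·0.113²) = 3.310 m/s
Re = VD/ν = 3.310·0.113/4.47×10^-7 = 8.37×10^5 → turbulent
ε/D = 0.22/113 = 0.00195
Swamee-Jain: f = 0.02356
h_f = f(L/D)V²/(2g) = 0.02356·(326/0.113)·3.310²/(2·9.81) = 37.97 m

h_f ≈ 38.0 m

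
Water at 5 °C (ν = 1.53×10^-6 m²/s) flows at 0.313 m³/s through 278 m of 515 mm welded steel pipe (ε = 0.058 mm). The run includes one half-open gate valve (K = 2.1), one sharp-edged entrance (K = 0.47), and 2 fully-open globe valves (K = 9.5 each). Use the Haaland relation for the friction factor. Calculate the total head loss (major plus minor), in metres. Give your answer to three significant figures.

H_L ≈ 3.38 m

V = 4Q/(πD²) = 1.503 m/s; V²/2g = 0.1151 m
Re = 5.06×10^5, ε/D = 1.13×10^-4 → f = 0.01439 (Haaland)
Major: h_f = f(L/D)·V²/2g = 0.01439·539.8·0.1151 = 0.8936 m
Minor: ΣK = 21.6; h_m = ΣK·V²/2g = 2.482 m
Total H_L = 0.8936 + 2.482 = 3.376 m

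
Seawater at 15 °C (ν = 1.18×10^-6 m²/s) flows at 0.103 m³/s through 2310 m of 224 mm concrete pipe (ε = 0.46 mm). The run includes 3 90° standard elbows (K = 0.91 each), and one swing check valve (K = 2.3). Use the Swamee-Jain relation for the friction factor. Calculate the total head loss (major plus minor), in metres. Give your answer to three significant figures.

V = 4Q/(πD²) = 2.614 m/s; V²/2g = 0.3482 m
Re = 4.96×10^5, ε/D = 0.00205 → f = 0.02406 (Swamee-Jain)
Major: h_f = f(L/D)·V²/2g = 0.02406·10312·0.3482 = 86.40 m
Minor: ΣK = 5.03; h_m = ΣK·V²/2g = 1.751 m
Total H_L = 86.40 + 1.751 = 88.15 m

H_L ≈ 88.1 m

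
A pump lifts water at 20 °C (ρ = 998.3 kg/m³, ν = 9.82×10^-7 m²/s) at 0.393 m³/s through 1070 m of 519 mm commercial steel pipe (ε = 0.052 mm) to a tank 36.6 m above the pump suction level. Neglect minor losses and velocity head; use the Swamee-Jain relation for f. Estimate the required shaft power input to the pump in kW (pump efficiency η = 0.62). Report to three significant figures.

P_shaft ≈ 258 kW

V = 4Q/(πD²) = 1.858 m/s; Re = 9.82×10^5; ε/D = 1.00×10^-4; f = 0.01353
h_f = f(L/D)V²/2g = 4.907 m
Total head H = z + h_f = 36.6 + 4.907 = 41.51 m
P_hyd = ρgQH = 998.3·9.81·0.393·41.51 = 159.8 kW
P_shaft = P_hyd/η = 159.8/0.62 = 257.7 kW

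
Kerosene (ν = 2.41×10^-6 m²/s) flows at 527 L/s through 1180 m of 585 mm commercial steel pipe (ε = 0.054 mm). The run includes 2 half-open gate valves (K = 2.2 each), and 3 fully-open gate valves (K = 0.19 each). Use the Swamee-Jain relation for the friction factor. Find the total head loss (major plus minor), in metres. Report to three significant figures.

V = 4Q/(πD²) = 1.961 m/s; V²/2g = 0.1959 m
Re = 4.76×10^5, ε/D = 9.23×10^-5 → f = 0.01446 (Swamee-Jain)
Major: h_f = f(L/D)·V²/2g = 0.01446·2017·0.1959 = 5.715 m
Minor: ΣK = 4.97; h_m = ΣK·V²/2g = 0.9738 m
Total H_L = 5.715 + 0.9738 = 6.689 m

H_L ≈ 6.69 m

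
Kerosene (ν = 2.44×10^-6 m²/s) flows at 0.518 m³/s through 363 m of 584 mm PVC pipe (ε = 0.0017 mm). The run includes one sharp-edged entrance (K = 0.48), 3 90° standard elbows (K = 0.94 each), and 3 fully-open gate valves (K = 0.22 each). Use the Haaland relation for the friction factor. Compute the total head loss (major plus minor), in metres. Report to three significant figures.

V = 4Q/(πD²) = 1.934 m/s; V²/2g = 0.1906 m
Re = 4.63×10^5, ε/D = 2.91×10^-6 → f = 0.01328 (Haaland)
Major: h_f = f(L/D)·V²/2g = 0.01328·621.6·0.1906 = 1.573 m
Minor: ΣK = 3.96; h_m = ΣK·V²/2g = 0.7548 m
Total H_L = 1.573 + 0.7548 = 2.328 m

H_L ≈ 2.33 m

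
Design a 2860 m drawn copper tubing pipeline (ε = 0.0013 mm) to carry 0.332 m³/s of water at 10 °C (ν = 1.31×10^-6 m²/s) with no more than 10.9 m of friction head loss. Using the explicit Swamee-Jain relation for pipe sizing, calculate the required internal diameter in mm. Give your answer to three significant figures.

Swamee-Jain (Type III): D = 0.66·[ε^1.25·(LQ²/(gh_f))^4.75 + ν·Q^9.4·(L/(gh_f))^5.2]^0.04
LQ²/(gh_f) = 2.948; L/(gh_f) = 26.75
Term 1 = ε^1.25·(…)^4.75 = 7.46×10^-6; Term 2 = ν·Q^9.4·(…)^5.2 = 0.00109
D = 0.66·(7.46×10^-6 + 0.00109)^0.04 = 0.5025 m = 503 mm
Check: V = 1.67 m/s, Re = 6.42×10^5, f = 0.01257, h_f = 10.2 m ≈ 10.9 m ✓

D ≈ 503 mm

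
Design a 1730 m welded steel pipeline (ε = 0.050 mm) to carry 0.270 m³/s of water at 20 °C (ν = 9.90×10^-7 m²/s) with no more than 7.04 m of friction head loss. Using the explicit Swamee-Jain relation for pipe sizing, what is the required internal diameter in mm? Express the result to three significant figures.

Swamee-Jain (Type III): D = 0.66·[ε^1.25·(LQ²/(gh_f))^4.75 + ν·Q^9.4·(L/(gh_f))^5.2]^0.04
LQ²/(gh_f) = 1.826; L/(gh_f) = 25.05
Term 1 = ε^1.25·(…)^4.75 = 7.34×10^-5; Term 2 = ν·Q^9.4·(…)^5.2 = 8.40×10^-5
D = 0.66·(7.34×10^-5 + 8.40×10^-5)^0.04 = 0.4650 m = 465 mm
Check: V = 1.59 m/s, Re = 7.47×10^5, f = 0.01397, h_f = 6.70 m ≈ 7.04 m ✓

D ≈ 465 mm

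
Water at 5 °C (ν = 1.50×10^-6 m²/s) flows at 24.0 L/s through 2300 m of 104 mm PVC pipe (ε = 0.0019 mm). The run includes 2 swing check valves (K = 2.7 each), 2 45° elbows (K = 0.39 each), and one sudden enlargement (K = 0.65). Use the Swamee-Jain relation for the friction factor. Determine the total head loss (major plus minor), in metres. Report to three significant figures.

H_L ≈ 145 m

V = 4Q/(πD²) = 2.825 m/s; V²/2g = 0.4068 m
Re = 1.96×10^5, ε/D = 1.83×10^-5 → f = 0.01576 (Swamee-Jain)
Major: h_f = f(L/D)·V²/2g = 0.01576·22115·0.4068 = 141.8 m
Minor: ΣK = 6.83; h_m = ΣK·V²/2g = 2.779 m
Total H_L = 141.8 + 2.779 = 144.6 m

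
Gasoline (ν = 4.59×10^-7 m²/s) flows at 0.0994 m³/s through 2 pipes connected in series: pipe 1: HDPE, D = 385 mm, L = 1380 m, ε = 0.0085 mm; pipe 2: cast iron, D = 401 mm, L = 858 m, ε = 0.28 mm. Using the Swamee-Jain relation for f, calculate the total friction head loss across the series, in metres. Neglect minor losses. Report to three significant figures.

H ≈ 2.96 m

Pipe 1: V = 0.8538 m/s, Re = 7.16×10^5, ε/D = 2.21×10^-5, f = 0.01272, h_1 = f(L/D)V²/2g = 1.694 m
Pipe 2: V = 0.7871 m/s, Re = 6.88×10^5, ε/D = 6.98×10^-4, f = 0.01870, h_2 = f(L/D)V²/2g = 1.263 m
Series → Q common, losses add: H = Σh = 2.957 m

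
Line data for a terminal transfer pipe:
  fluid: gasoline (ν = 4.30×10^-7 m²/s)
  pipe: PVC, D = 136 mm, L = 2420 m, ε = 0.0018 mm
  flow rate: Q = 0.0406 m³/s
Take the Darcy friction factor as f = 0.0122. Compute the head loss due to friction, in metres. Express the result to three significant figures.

h_f ≈ 86.4 m

V = 4Q/(πD²) = 4·0.0406/(π·0.136²) = 2.795 m/s
h_f = f(L/D)V²/(2g) = 0.01220·(2420/0.136)·2.795²/(2·9.81) = 86.43 m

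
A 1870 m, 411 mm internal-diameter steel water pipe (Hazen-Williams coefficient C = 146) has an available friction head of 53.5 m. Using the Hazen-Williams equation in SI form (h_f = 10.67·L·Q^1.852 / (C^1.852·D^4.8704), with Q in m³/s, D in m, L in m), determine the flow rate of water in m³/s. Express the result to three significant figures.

Rearranging: Q = [h_f·C^1.852·D^4.8704 / (10.67·L)]^(1/1.852)
Q = [53.5·146^1.852·0.411^4.8704 / (10.67·1870)]^0.540 = 0.5758 m³/s

Q ≈ 0.576 m³/s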